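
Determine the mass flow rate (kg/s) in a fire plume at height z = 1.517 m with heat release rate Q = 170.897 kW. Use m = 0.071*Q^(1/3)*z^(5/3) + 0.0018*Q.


Q^(1/3) = 5.5494
z^(5/3) = 2.0028
First term = 0.071 * 5.5494 * 2.0028 = 0.78912
Second term = 0.0018 * 170.897 = 0.30761
m = 1.0967 kg/s

1.0967 kg/s


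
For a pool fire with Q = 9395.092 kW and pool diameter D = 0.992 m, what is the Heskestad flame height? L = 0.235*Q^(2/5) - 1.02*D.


Q^(2/5) = 38.829
0.235 * Q^(2/5) = 9.1249
1.02 * D = 1.0118
L = 8.1131 m

8.1131 m


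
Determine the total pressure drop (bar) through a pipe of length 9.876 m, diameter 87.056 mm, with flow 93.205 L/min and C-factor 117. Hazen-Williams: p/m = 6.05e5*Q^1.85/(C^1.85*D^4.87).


Q^1.85 = 4400.1
C^1.85 = 6701.1
D^4.87 = 2.7978e+09
p/m = 0.00014199 bar/m
p_total = 0.00014199 * 9.876 = 0.0014023 bar

0.0014023 bar


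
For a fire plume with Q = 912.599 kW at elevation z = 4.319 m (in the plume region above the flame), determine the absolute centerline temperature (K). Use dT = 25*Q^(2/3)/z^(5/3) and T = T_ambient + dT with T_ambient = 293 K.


Q^(2/3) = 94.085
z^(5/3) = 11.454
dT = 25 * 94.085 / 11.454 = 205.35 K
T = 293 + 205.35 = 498.35 K

498.35 K


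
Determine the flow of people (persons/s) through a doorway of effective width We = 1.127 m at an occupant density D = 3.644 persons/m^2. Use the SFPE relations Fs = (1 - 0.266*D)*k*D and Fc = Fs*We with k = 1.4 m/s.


1 - 0.266*D = 1 - 0.266*3.644 = 0.030696
Fs = 0.030696 * 1.4 * 3.644 = 0.15660 persons/(s*m)
Fc = 0.15660 * 1.127 = 0.17649 persons/s

0.17649 persons/s


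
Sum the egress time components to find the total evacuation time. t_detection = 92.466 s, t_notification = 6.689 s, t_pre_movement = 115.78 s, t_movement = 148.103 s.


Total = 92.466 + 6.689 + 115.78 + 148.103 = 363.038 s

363.038 s


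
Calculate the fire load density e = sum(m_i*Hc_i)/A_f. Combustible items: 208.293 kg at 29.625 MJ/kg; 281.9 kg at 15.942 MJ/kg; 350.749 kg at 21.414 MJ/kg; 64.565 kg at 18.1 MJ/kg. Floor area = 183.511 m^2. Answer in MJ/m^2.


Total energy = 208.293*29.625 + 281.9*15.942 + 350.749*21.414 + 64.565*18.1
= 6170.680 + 4494.050 + 7510.939 + 1168.627
= 19344.30 MJ
e = 19344.30 / 183.511 = 105.41 MJ/m^2

105.41 MJ/m^2


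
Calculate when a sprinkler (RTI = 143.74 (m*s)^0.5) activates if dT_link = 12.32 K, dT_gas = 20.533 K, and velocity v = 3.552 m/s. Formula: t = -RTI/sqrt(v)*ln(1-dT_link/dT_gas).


dT_link/dT_gas = 0.60001
ln(1 - 0.60001) = -0.91632
t = -143.74 / sqrt(3.552) * -0.91632 = 69.885 s

69.885 s


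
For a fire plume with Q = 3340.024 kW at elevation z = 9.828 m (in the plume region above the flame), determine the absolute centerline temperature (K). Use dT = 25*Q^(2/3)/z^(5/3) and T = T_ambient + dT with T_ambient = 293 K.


Q^(2/3) = 223.44
z^(5/3) = 45.093
dT = 25 * 223.44 / 45.093 = 123.88 K
T = 293 + 123.88 = 416.88 K

416.88 K


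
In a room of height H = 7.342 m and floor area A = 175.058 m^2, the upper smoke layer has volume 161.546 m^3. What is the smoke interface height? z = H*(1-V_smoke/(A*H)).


V/(A*H) = 0.12569
1 - 0.12569 = 0.87431
z = 7.342 * 0.87431 = 6.4192 m

6.4192 m


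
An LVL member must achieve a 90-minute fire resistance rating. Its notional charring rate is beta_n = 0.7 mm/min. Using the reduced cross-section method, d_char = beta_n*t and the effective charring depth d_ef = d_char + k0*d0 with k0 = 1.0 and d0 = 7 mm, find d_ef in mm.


d_char = 0.7 * 90 = 63 mm
d_ef = 63 + 1.0*7 = 70 mm

70 mm


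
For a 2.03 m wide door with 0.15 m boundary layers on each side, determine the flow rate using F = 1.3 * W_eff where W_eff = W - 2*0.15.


W_eff = 2.03 - 0.30 = 1.73 m
F = 1.3 * 1.73 = 2.249 persons/s

2.249 persons/s


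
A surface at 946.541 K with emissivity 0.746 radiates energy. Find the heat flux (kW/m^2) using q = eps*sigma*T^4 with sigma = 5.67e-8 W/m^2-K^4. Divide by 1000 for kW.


T^4 = 8.0271e+11
q = 0.746 * 5.67e-8 * 8.0271e+11 / 1000 = 33.953 kW/m^2

33.953 kW/m^2


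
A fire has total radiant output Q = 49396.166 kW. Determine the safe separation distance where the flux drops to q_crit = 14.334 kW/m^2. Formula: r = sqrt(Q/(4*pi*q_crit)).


4*pi*q_crit = 180.13
Q/(4*pi*q_crit) = 274.23
r = sqrt(274.23) = 16.560 m

16.560 m


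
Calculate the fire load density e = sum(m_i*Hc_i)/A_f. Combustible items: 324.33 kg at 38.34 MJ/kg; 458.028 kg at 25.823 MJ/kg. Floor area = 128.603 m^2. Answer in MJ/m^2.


Total energy = 324.33*38.34 + 458.028*25.823
= 12434.81 + 11827.66
= 24262.47 MJ
e = 24262.47 / 128.603 = 188.66 MJ/m^2

188.66 MJ/m^2


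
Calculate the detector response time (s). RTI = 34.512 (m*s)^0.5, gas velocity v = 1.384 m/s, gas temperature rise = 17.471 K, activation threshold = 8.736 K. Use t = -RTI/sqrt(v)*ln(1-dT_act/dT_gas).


dT_act/dT_gas = 0.50003
ln(1 - 0.50003) = -0.69320
t = -34.512 / sqrt(1.384) * -0.69320 = 20.336 s

20.336 s


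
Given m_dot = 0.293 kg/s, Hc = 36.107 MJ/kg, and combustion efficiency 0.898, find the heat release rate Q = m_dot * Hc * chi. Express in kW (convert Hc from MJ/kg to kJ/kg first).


Hc = 36.107 MJ/kg = 36.107 * 1000 kJ/kg = 36107 kJ/kg
Q = 0.293 kg/s * 36107 kJ/kg * 0.898 = 9500.3 kW

9500.3 kW


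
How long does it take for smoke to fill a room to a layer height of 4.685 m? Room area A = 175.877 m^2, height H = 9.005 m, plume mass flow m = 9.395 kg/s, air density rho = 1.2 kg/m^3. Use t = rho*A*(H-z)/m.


H - z = 4.32 m
t = 1.2 * 175.877 * 4.32 / 9.395 = 97.046 s

97.046 s


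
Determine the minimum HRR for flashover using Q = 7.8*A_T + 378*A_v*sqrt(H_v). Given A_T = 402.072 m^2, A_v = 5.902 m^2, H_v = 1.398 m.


7.8*A_T = 3136.2
sqrt(H_v) = 1.1824
378*A_v*sqrt(H_v) = 2637.8
Q = 3136.2 + 2637.8 = 5774.0 kW

5774.0 kW


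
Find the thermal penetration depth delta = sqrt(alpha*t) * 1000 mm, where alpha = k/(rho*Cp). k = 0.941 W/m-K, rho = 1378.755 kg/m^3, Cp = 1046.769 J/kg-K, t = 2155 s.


alpha = 0.941 / (1378.755 * 1046.769) = 6.5201e-07 m^2/s
alpha * t = 0.0014051
delta = sqrt(0.0014051) * 1000 = 37.484 mm

37.484 mm


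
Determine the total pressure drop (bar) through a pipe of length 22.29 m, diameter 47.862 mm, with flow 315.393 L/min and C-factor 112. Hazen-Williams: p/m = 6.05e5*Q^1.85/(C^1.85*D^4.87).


Q^1.85 = 41964
C^1.85 = 6180.9
D^4.87 = 1.5190e+08
p/m = 0.027041 bar/m
p_total = 0.027041 * 22.29 = 0.60274 bar

0.60274 bar


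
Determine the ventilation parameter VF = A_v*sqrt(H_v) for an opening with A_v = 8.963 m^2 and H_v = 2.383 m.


sqrt(H_v) = 1.5437
VF = 8.963 * 1.5437 = 13.836 m^(5/2)

13.836 m^(5/2)


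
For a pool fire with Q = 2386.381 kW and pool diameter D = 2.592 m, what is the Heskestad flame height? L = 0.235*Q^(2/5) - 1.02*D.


Q^(2/5) = 22.444
0.235 * Q^(2/5) = 5.2743
1.02 * D = 2.6438
L = 2.6304 m

2.6304 m


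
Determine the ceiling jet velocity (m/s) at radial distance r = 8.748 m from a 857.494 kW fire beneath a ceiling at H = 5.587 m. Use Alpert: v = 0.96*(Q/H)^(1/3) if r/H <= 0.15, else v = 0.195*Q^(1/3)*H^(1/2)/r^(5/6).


r/H = 8.748 / 5.587 = 1.5658
r/H > 0.15, so v = 0.195*Q^(1/3)*H^(1/2)/r^(5/6)
Q^(1/3) = 9.5004
H^(1/2) = 2.3637
r^(5/6) = 6.0943
v = 0.195 * 9.5004 * 2.3637 / 6.0943 = 0.71853 m/s

0.71853 m/s


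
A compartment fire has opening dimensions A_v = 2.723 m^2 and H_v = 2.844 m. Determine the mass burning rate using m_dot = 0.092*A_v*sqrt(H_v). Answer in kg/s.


sqrt(H_v) = 1.6864
m_dot = 0.092 * 2.723 * 1.6864 = 0.42247 kg/s

0.42247 kg/s


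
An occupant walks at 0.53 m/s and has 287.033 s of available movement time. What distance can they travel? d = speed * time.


d = 0.53 * 287.033 = 152.13 m

152.13 m


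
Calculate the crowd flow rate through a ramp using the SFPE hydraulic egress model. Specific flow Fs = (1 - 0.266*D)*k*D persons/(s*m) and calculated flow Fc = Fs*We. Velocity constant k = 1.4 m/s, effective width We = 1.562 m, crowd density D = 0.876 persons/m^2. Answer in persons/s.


1 - 0.266*D = 1 - 0.266*0.876 = 0.76698
Fs = 0.76698 * 1.4 * 0.876 = 0.94063 persons/(s*m)
Fc = 0.94063 * 1.562 = 1.4693 persons/s

1.4693 persons/s


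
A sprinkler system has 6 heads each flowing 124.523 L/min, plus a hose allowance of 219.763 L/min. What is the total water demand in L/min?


Sprinkler demand = 6 * 124.523 = 747.138 L/min
Total = 747.138 + 219.763 = 966.901 L/min

966.901 L/min


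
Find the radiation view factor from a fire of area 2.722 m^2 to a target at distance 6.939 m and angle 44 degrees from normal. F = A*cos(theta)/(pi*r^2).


cos(44 deg) = 0.71934
pi*r^2 = 151.27
F = 2.722 * 0.71934 / 151.27 = 0.012944

0.012944


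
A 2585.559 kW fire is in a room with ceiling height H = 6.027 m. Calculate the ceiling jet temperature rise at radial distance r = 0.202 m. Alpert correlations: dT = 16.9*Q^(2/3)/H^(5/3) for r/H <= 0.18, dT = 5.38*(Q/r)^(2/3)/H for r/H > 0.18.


r/H = 0.202 / 6.027 = 0.033516
r/H <= 0.18, so dT = 16.9*Q^(2/3)/H^(5/3)
Q^(2/3) = 188.38
H^(5/3) = 19.960
dT = 16.9 * 188.38 / 19.960 = 159.50 K

159.50 K


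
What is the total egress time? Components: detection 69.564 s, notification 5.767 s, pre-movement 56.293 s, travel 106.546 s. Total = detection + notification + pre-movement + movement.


Total = 69.564 + 5.767 + 56.293 + 106.546 = 238.17 s

238.17 s


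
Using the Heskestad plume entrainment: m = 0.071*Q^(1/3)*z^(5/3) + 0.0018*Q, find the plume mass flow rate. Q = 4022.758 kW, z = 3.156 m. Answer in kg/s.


Q^(1/3) = 15.904
z^(5/3) = 6.7904
First term = 0.071 * 15.904 * 6.7904 = 7.6676
Second term = 0.0018 * 4022.758 = 7.2410
m = 14.909 kg/s

14.909 kg/s


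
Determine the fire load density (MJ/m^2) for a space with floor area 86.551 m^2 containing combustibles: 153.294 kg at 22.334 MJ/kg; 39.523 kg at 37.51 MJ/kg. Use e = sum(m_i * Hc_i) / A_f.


Total energy = 153.294*22.334 + 39.523*37.51
= 3423.668 + 1482.508
= 4906.176 MJ
e = 4906.176 / 86.551 = 56.685 MJ/m^2

56.685 MJ/m^2


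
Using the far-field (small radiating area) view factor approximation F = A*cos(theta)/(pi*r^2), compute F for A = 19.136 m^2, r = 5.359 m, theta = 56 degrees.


cos(56 deg) = 0.55919
pi*r^2 = 90.223
F = 19.136 * 0.55919 / 90.223 = 0.11860

0.11860


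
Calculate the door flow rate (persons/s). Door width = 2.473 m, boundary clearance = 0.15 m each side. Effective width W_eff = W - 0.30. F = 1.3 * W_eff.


W_eff = 2.473 - 0.30 = 2.173 m
F = 1.3 * 2.173 = 2.8249 persons/s

2.8249 persons/s


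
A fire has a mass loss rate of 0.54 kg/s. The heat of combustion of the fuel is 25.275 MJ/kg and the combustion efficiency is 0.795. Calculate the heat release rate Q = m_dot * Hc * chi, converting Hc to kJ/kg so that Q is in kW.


Hc = 25.275 MJ/kg = 25.275 * 1000 kJ/kg = 25275 kJ/kg
Q = 0.54 kg/s * 25275 kJ/kg * 0.795 = 10851 kW

10851 kW


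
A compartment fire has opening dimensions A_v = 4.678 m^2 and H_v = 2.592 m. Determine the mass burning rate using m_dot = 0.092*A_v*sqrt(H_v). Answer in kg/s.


sqrt(H_v) = 1.6100
m_dot = 0.092 * 4.678 * 1.6100 = 0.69289 kg/s

0.69289 kg/s


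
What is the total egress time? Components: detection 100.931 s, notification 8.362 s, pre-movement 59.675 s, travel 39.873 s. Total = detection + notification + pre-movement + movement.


Total = 100.931 + 8.362 + 59.675 + 39.873 = 208.841 s

208.841 s


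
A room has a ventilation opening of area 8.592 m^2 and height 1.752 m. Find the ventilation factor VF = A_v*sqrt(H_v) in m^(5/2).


sqrt(H_v) = 1.3236
VF = 8.592 * 1.3236 = 11.373 m^(5/2)

11.373 m^(5/2)


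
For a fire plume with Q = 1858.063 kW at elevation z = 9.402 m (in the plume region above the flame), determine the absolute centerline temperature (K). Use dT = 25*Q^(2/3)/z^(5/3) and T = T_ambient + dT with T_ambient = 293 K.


Q^(2/3) = 151.14
z^(5/3) = 41.883
dT = 25 * 151.14 / 41.883 = 90.215 K
T = 293 + 90.215 = 383.22 K

383.22 K


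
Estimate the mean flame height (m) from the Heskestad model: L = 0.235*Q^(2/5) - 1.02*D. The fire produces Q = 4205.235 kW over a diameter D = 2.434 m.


Q^(2/5) = 28.152
0.235 * Q^(2/5) = 6.6158
1.02 * D = 2.4827
L = 4.1331 m

4.1331 m


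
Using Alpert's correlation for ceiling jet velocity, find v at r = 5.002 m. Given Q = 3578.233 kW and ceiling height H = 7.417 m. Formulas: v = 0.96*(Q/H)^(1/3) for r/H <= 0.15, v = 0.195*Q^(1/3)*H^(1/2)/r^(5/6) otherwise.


r/H = 5.002 / 7.417 = 0.67440
r/H > 0.15, so v = 0.195*Q^(1/3)*H^(1/2)/r^(5/6)
Q^(1/3) = 15.295
H^(1/2) = 2.7234
r^(5/6) = 3.8249
v = 0.195 * 15.295 * 2.7234 / 3.8249 = 2.1237 m/s

2.1237 m/s


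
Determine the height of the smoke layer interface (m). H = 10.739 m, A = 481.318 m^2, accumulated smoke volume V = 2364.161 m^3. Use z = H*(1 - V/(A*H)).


V/(A*H) = 0.45738
1 - 0.45738 = 0.54262
z = 10.739 * 0.54262 = 5.8272 m

5.8272 m


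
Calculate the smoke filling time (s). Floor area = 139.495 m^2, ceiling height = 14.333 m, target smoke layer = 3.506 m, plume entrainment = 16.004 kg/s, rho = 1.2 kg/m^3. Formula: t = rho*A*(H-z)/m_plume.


H - z = 10.827 m
t = 1.2 * 139.495 * 10.827 / 16.004 = 113.25 s

113.25 s


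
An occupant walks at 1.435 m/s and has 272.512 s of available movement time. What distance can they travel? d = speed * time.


d = 1.435 * 272.512 = 391.05 m

391.05 m


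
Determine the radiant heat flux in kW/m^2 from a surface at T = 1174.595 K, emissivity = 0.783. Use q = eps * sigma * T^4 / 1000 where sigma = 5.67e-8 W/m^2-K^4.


T^4 = 1.9035e+12
q = 0.783 * 5.67e-8 * 1.9035e+12 / 1000 = 84.508 kW/m^2

84.508 kW/m^2


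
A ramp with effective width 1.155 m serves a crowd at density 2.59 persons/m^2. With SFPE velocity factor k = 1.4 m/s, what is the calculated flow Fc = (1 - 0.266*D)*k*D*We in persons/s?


1 - 0.266*D = 1 - 0.266*2.59 = 0.31106
Fs = 0.31106 * 1.4 * 2.59 = 1.1279 persons/(s*m)
Fc = 1.1279 * 1.155 = 1.3027 persons/s

1.3027 persons/s


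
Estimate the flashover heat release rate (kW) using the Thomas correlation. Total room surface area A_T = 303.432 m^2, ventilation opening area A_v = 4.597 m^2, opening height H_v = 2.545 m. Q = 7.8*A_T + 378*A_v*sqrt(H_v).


7.8*A_T = 2366.8
sqrt(H_v) = 1.5953
378*A_v*sqrt(H_v) = 2772.1
Q = 2366.8 + 2772.1 = 5138.9 kW

5138.9 kW


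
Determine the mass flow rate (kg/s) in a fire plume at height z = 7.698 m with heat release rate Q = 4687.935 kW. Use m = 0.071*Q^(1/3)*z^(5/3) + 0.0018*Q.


Q^(1/3) = 16.736
z^(5/3) = 30.012
First term = 0.071 * 16.736 * 30.012 = 35.663
Second term = 0.0018 * 4687.935 = 8.4383
m = 44.101 kg/s

44.101 kg/s


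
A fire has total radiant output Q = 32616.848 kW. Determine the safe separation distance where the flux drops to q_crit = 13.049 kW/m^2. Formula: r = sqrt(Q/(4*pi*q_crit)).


4*pi*q_crit = 163.98
Q/(4*pi*q_crit) = 198.91
r = sqrt(198.91) = 14.104 m

14.104 m


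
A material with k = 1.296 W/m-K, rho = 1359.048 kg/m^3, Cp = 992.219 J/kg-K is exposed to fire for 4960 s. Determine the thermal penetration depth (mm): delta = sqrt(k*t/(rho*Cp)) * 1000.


alpha = 1.296 / (1359.048 * 992.219) = 9.6109e-07 m^2/s
alpha * t = 0.0047670
delta = sqrt(0.0047670) * 1000 = 69.043 mm

69.043 mm


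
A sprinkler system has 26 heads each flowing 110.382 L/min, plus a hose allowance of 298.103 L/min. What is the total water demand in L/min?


Sprinkler demand = 26 * 110.382 = 2869.932 L/min
Total = 2869.932 + 298.103 = 3168.035 L/min

3168.035 L/min


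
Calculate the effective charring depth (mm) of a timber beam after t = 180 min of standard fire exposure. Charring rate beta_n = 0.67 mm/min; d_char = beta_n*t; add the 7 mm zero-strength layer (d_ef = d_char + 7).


d_char = 0.67 * 180 = 120.6 mm
d_ef = 120.6 + 1.0*7 = 127.6 mm

127.6 mm


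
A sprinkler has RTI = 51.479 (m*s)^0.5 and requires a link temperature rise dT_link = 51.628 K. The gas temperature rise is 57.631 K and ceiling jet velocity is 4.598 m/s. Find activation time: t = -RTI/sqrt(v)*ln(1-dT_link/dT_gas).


dT_link/dT_gas = 0.89584
ln(1 - 0.89584) = -2.2618
t = -51.479 / sqrt(4.598) * -2.2618 = 54.300 s

54.300 s


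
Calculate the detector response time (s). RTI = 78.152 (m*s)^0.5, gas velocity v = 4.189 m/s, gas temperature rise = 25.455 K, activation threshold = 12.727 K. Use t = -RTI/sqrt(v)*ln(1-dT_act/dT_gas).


dT_act/dT_gas = 0.49998
ln(1 - 0.49998) = -0.69311
t = -78.152 / sqrt(4.189) * -0.69311 = 26.466 s

26.466 s


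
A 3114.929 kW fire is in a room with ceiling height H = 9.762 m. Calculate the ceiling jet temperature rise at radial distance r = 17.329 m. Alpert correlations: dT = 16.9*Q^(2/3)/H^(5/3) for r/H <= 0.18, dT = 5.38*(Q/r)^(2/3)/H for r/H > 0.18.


r/H = 17.329 / 9.762 = 1.7751
r/H > 0.18, so dT = 5.38*(Q/r)^(2/3)/H
Q/r = 179.75
(Q/r)^(2/3) = 31.851
dT = 5.38 * 31.851 / 9.762 = 17.553 K

17.553 K


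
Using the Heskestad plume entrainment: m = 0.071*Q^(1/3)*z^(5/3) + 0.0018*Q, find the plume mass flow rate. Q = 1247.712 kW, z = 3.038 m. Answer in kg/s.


Q^(1/3) = 10.766
z^(5/3) = 6.3725
First term = 0.071 * 10.766 * 6.3725 = 4.8709
Second term = 0.0018 * 1247.712 = 2.2459
m = 7.1168 kg/s

7.1168 kg/s


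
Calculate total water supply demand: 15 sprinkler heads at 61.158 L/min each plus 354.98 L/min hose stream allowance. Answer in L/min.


Sprinkler demand = 15 * 61.158 = 917.37 L/min
Total = 917.37 + 354.98 = 1272.35 L/min

1272.35 L/min


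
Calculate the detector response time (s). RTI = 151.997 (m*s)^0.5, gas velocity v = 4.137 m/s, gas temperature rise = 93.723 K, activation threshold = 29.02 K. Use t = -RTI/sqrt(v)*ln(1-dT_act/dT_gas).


dT_act/dT_gas = 0.30964
ln(1 - 0.30964) = -0.37054
t = -151.997 / sqrt(4.137) * -0.37054 = 27.690 s

27.690 s


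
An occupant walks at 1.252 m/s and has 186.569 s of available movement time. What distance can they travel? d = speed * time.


d = 1.252 * 186.569 = 233.58 m

233.58 m


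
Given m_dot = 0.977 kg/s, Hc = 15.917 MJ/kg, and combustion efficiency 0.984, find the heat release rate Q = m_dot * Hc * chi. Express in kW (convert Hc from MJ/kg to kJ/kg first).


Hc = 15.917 MJ/kg = 15.917 * 1000 kJ/kg = 15917 kJ/kg
Q = 0.977 kg/s * 15917 kJ/kg * 0.984 = 15302 kW

15302 kW


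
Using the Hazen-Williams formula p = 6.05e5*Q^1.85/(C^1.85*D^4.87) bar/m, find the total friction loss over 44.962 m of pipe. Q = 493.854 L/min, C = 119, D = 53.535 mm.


Q^1.85 = 96196
C^1.85 = 6914.5
D^4.87 = 2.6210e+08
p/m = 0.032113 bar/m
p_total = 0.032113 * 44.962 = 1.4439 bar

1.4439 bar


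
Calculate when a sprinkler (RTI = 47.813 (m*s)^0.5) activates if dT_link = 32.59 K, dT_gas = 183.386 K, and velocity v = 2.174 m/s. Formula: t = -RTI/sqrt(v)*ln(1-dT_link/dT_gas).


dT_link/dT_gas = 0.17771
ln(1 - 0.17771) = -0.19567
t = -47.813 / sqrt(2.174) * -0.19567 = 6.3450 s

6.3450 s


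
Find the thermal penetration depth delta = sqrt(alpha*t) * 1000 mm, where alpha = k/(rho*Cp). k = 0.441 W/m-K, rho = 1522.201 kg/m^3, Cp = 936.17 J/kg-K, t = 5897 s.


alpha = 0.441 / (1522.201 * 936.17) = 3.0947e-07 m^2/s
alpha * t = 0.0018249
delta = sqrt(0.0018249) * 1000 = 42.719 mm

42.719 mm


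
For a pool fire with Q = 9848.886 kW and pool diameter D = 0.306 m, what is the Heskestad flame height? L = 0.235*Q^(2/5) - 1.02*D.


Q^(2/5) = 39.569
0.235 * Q^(2/5) = 9.2987
1.02 * D = 0.31212
L = 8.9866 m

8.9866 m


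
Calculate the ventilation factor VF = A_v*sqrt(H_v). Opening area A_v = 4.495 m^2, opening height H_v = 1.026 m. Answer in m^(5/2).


sqrt(H_v) = 1.0129
VF = 4.495 * 1.0129 = 4.5531 m^(5/2)

4.5531 m^(5/2)


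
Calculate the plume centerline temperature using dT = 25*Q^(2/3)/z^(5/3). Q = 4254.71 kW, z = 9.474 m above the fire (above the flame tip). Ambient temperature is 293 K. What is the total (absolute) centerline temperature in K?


Q^(2/3) = 262.57
z^(5/3) = 42.419
dT = 25 * 262.57 / 42.419 = 154.75 K
T = 293 + 154.75 = 447.75 K

447.75 K


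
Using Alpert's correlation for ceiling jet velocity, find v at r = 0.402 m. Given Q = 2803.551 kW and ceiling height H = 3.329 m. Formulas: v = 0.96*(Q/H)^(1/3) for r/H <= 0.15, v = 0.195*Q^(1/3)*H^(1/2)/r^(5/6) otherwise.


r/H = 0.402 / 3.329 = 0.12076
r/H <= 0.15, so v = 0.96*(Q/H)^(1/3)
Q/H = 842.16
(Q/H)^(1/3) = 9.4435
v = 0.96 * 9.4435 = 9.0657 m/s

9.0657 m/s


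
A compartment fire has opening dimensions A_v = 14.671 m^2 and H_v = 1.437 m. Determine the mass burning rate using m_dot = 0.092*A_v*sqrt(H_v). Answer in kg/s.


sqrt(H_v) = 1.1987
m_dot = 0.092 * 14.671 * 1.1987 = 1.6180 kg/s

1.6180 kg/s


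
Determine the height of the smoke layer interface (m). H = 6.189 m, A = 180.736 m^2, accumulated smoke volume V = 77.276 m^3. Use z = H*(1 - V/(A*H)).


V/(A*H) = 0.069084
1 - 0.069084 = 0.93092
z = 6.189 * 0.93092 = 5.7614 m

5.7614 m


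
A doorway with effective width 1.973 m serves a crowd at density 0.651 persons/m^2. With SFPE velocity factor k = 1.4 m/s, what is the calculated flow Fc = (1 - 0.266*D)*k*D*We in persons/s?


1 - 0.266*D = 1 - 0.266*0.651 = 0.82683
Fs = 0.82683 * 1.4 * 0.651 = 0.75358 persons/(s*m)
Fc = 0.75358 * 1.973 = 1.4868 persons/s

1.4868 persons/s


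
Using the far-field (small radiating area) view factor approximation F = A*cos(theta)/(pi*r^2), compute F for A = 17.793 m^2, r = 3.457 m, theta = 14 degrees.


cos(14 deg) = 0.97030
pi*r^2 = 37.545
F = 17.793 * 0.97030 / 37.545 = 0.45984

0.45984


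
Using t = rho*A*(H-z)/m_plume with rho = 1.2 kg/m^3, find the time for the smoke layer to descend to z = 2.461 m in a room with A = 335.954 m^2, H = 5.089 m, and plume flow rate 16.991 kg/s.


H - z = 2.628 m
t = 1.2 * 335.954 * 2.628 / 16.991 = 62.354 s

62.354 s


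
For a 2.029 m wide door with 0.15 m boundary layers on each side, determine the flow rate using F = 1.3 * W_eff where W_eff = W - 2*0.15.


W_eff = 2.029 - 0.30 = 1.729 m
F = 1.3 * 1.729 = 2.2477 persons/s

2.2477 persons/s


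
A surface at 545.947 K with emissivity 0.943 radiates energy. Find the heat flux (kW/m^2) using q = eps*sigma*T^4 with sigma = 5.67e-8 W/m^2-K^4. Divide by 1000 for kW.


T^4 = 8.8839e+10
q = 0.943 * 5.67e-8 * 8.8839e+10 / 1000 = 4.7500 kW/m^2

4.7500 kW/m^2


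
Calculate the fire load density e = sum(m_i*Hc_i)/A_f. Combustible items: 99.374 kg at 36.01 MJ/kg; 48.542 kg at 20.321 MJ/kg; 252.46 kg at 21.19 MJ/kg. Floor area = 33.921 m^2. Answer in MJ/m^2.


Total energy = 99.374*36.01 + 48.542*20.321 + 252.46*21.19
= 3578.458 + 986.4220 + 5349.627
= 9914.507 MJ
e = 9914.507 / 33.921 = 292.28 MJ/m^2

292.28 MJ/m^2


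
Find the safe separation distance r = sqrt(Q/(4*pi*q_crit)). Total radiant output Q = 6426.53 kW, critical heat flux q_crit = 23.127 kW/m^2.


4*pi*q_crit = 290.62
Q/(4*pi*q_crit) = 22.113
r = sqrt(22.113) = 4.7024 m

4.7024 m


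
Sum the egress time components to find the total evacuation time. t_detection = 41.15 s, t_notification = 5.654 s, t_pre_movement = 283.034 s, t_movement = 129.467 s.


Total = 41.15 + 5.654 + 283.034 + 129.467 = 459.305 s

459.305 s


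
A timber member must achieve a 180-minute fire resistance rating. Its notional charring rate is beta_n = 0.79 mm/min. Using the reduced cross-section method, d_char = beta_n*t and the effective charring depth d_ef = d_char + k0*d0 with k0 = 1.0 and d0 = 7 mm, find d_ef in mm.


d_char = 0.79 * 180 = 142.2 mm
d_ef = 142.2 + 1.0*7 = 149.2 mm

149.2 mm


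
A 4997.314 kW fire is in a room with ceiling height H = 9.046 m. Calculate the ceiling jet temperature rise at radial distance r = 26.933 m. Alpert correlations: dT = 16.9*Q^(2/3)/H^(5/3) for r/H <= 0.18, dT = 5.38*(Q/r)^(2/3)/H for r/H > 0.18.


r/H = 26.933 / 9.046 = 2.9773
r/H > 0.18, so dT = 5.38*(Q/r)^(2/3)/H
Q/r = 185.55
(Q/r)^(2/3) = 32.531
dT = 5.38 * 32.531 / 9.046 = 19.348 K

19.348 K


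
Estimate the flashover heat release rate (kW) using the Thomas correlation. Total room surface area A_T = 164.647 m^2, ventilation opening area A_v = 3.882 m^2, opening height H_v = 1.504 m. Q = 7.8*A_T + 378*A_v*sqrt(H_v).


7.8*A_T = 1284.2
sqrt(H_v) = 1.2264
378*A_v*sqrt(H_v) = 1799.6
Q = 1284.2 + 1799.6 = 3083.8 kW

3083.8 kW


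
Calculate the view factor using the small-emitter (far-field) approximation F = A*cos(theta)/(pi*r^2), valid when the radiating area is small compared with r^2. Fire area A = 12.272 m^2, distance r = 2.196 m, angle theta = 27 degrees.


cos(27 deg) = 0.89101
pi*r^2 = 15.150
F = 12.272 * 0.89101 / 15.150 = 0.72174

0.72174


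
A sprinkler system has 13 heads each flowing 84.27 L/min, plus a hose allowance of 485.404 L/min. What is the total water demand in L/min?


Sprinkler demand = 13 * 84.27 = 1095.51 L/min
Total = 1095.51 + 485.404 = 1580.914 L/min

1580.914 L/min


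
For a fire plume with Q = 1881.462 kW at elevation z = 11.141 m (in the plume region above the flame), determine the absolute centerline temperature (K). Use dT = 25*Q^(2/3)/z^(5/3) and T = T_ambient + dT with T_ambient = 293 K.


Q^(2/3) = 152.40
z^(5/3) = 55.574
dT = 25 * 152.40 / 55.574 = 68.559 K
T = 293 + 68.559 = 361.56 K

361.56 K


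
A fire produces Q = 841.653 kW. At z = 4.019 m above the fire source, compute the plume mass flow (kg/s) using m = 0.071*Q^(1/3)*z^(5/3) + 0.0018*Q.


Q^(1/3) = 9.4416
z^(5/3) = 10.159
First term = 0.071 * 9.4416 * 10.159 = 6.8103
Second term = 0.0018 * 841.653 = 1.5150
m = 8.3253 kg/s

8.3253 kg/s


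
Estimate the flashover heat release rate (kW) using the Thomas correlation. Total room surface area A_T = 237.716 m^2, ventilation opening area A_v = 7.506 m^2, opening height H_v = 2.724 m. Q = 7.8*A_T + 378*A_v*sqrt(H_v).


7.8*A_T = 1854.2
sqrt(H_v) = 1.6505
378*A_v*sqrt(H_v) = 4682.8
Q = 1854.2 + 4682.8 = 6537.0 kW

6537.0 kW


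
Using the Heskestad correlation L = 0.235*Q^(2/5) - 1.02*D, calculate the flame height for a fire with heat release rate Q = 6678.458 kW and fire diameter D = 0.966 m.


Q^(2/5) = 33.874
0.235 * Q^(2/5) = 7.9605
1.02 * D = 0.98532
L = 6.9751 m

6.9751 m


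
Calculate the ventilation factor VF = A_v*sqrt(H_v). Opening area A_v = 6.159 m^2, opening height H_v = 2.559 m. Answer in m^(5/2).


sqrt(H_v) = 1.5997
VF = 6.159 * 1.5997 = 9.8525 m^(5/2)

9.8525 m^(5/2)


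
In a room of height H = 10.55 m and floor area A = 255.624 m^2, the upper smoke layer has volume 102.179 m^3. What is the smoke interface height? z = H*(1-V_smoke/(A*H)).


V/(A*H) = 0.037889
1 - 0.037889 = 0.96211
z = 10.55 * 0.96211 = 10.150 m

10.150 m


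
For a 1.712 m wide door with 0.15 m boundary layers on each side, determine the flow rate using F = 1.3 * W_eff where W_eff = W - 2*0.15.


W_eff = 1.712 - 0.30 = 1.412 m
F = 1.3 * 1.412 = 1.8356 persons/s

1.8356 persons/s


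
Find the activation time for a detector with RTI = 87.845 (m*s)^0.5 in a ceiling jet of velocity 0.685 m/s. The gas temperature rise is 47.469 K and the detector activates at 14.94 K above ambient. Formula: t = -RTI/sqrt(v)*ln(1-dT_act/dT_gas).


dT_act/dT_gas = 0.31473
ln(1 - 0.31473) = -0.37794
t = -87.845 / sqrt(0.685) * -0.37794 = 40.114 s

40.114 s


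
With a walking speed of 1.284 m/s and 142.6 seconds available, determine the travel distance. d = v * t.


d = 1.284 * 142.6 = 183.10 m

183.10 m


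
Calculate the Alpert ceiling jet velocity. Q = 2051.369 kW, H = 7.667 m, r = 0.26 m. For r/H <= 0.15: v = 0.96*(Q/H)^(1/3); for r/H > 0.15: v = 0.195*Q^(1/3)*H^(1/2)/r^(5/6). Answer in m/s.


r/H = 0.26 / 7.667 = 0.033912
r/H <= 0.15, so v = 0.96*(Q/H)^(1/3)
Q/H = 267.56
(Q/H)^(1/3) = 6.4438
v = 0.96 * 6.4438 = 6.1860 m/s

6.1860 m/s


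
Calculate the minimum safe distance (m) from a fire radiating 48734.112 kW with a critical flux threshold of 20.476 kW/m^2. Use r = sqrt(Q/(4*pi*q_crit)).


4*pi*q_crit = 257.31
Q/(4*pi*q_crit) = 189.40
r = sqrt(189.40) = 13.762 m

13.762 m


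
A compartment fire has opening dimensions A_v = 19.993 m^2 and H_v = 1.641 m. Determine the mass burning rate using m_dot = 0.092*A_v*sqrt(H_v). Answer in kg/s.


sqrt(H_v) = 1.2810
m_dot = 0.092 * 19.993 * 1.2810 = 2.3562 kg/s

2.3562 kg/s


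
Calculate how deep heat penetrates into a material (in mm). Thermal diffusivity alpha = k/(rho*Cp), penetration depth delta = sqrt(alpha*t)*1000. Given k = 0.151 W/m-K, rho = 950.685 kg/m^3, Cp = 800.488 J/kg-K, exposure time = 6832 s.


alpha = 0.151 / (950.685 * 800.488) = 1.9842e-07 m^2/s
alpha * t = 0.0013556
delta = sqrt(0.0013556) * 1000 = 36.819 mm

36.819 mm


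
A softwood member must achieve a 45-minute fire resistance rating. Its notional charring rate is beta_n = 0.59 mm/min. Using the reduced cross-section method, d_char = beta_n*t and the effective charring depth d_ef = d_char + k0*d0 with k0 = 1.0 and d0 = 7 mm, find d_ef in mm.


d_char = 0.59 * 45 = 26.55 mm
d_ef = 26.55 + 1.0*7 = 33.55 mm

33.55 mm


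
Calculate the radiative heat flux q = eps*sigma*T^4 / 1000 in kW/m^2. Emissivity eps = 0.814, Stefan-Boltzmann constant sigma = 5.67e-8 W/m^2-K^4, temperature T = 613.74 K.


T^4 = 1.4189e+11
q = 0.814 * 5.67e-8 * 1.4189e+11 / 1000 = 6.5486 kW/m^2

6.5486 kW/m^2


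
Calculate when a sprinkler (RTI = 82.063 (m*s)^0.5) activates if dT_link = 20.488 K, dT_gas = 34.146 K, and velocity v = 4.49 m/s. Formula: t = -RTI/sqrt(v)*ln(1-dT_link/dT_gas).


dT_link/dT_gas = 0.60001
ln(1 - 0.60001) = -0.91632
t = -82.063 / sqrt(4.49) * -0.91632 = 35.487 s

35.487 s


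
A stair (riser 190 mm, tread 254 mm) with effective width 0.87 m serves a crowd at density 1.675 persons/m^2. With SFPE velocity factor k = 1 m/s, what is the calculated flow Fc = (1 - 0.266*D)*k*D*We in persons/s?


1 - 0.266*D = 1 - 0.266*1.675 = 0.55445
Fs = 0.55445 * 1 * 1.675 = 0.92870 persons/(s*m)
Fc = 0.92870 * 0.87 = 0.80797 persons/s

0.80797 persons/s


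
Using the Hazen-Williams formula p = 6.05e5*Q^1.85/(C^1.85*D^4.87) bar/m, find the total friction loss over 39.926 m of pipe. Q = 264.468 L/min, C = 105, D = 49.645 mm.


Q^1.85 = 30296
C^1.85 = 5485.3
D^4.87 = 1.8152e+08
p/m = 0.018409 bar/m
p_total = 0.018409 * 39.926 = 0.73500 bar

0.73500 bar


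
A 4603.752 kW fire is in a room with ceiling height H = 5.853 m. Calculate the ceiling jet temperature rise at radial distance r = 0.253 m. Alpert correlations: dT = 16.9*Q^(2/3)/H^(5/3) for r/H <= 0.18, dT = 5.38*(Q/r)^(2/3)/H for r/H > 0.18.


r/H = 0.253 / 5.853 = 0.043226
r/H <= 0.18, so dT = 16.9*Q^(2/3)/H^(5/3)
Q^(2/3) = 276.74
H^(5/3) = 19.009
dT = 16.9 * 276.74 / 19.009 = 246.04 K

246.04 K


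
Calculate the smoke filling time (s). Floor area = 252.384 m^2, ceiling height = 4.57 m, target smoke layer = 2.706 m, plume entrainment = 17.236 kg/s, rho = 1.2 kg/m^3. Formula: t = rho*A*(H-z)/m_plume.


H - z = 1.864 m
t = 1.2 * 252.384 * 1.864 / 17.236 = 32.753 s

32.753 s


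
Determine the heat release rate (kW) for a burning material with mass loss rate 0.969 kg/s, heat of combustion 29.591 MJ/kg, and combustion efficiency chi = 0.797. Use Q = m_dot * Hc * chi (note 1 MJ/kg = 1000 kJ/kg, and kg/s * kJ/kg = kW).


Hc = 29.591 MJ/kg = 29.591 * 1000 kJ/kg = 29591 kJ/kg
Q = 0.969 kg/s * 29591 kJ/kg * 0.797 = 22853 kW

22853 kW


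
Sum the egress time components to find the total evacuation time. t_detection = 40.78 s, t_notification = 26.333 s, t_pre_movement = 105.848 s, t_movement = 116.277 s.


Total = 40.78 + 26.333 + 105.848 + 116.277 = 289.238 s

289.238 s


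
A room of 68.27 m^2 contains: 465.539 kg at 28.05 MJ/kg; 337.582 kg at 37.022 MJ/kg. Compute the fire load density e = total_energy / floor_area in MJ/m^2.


Total energy = 465.539*28.05 + 337.582*37.022
= 13058.37 + 12497.96
= 25556.33 MJ
e = 25556.33 / 68.27 = 374.34 MJ/m^2

374.34 MJ/m^2


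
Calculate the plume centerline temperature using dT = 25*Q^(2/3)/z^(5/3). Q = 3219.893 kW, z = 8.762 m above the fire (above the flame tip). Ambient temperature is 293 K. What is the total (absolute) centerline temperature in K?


Q^(2/3) = 218.05
z^(5/3) = 37.240
dT = 25 * 218.05 / 37.240 = 146.38 K
T = 293 + 146.38 = 439.38 K

439.38 K


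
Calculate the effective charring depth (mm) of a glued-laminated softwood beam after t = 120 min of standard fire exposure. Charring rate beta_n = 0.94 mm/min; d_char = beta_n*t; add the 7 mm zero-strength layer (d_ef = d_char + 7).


d_char = 0.94 * 120 = 112.8 mm
d_ef = 112.8 + 1.0*7 = 119.8 mm

119.8 mm


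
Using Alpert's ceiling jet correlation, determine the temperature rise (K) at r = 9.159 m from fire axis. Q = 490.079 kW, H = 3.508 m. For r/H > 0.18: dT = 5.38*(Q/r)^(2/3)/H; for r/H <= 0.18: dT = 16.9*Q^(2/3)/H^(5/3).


r/H = 9.159 / 3.508 = 2.6109
r/H > 0.18, so dT = 5.38*(Q/r)^(2/3)/H
Q/r = 53.508
(Q/r)^(2/3) = 14.200
dT = 5.38 * 14.200 / 3.508 = 21.777 K

21.777 K


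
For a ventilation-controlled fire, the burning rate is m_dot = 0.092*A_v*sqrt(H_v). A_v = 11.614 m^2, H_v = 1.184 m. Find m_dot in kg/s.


sqrt(H_v) = 1.0881
m_dot = 0.092 * 11.614 * 1.0881 = 1.1626 kg/s

1.1626 kg/s


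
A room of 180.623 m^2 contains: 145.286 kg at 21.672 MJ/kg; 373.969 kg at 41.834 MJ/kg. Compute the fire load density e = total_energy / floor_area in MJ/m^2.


Total energy = 145.286*21.672 + 373.969*41.834
= 3148.638 + 15644.62
= 18793.26 MJ
e = 18793.26 / 180.623 = 104.05 MJ/m^2

104.05 MJ/m^2


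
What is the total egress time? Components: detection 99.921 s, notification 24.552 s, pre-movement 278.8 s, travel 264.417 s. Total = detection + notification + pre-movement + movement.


Total = 99.921 + 24.552 + 278.8 + 264.417 = 667.69 s

667.69 s


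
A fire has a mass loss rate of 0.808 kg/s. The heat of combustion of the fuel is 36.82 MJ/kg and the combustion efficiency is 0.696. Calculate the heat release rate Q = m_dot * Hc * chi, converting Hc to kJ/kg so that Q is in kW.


Hc = 36.82 MJ/kg = 36.82 * 1000 kJ/kg = 36820 kJ/kg
Q = 0.808 kg/s * 36820 kJ/kg * 0.696 = 20706 kW

20706 kW


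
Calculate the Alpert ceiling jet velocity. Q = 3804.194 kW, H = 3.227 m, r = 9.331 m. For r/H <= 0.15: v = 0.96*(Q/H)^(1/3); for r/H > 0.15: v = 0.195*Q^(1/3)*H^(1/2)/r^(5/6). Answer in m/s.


r/H = 9.331 / 3.227 = 2.8915
r/H > 0.15, so v = 0.195*Q^(1/3)*H^(1/2)/r^(5/6)
Q^(1/3) = 15.611
H^(1/2) = 1.7964
r^(5/6) = 6.4309
v = 0.195 * 15.611 * 1.7964 / 6.4309 = 0.85032 m/s

0.85032 m/s


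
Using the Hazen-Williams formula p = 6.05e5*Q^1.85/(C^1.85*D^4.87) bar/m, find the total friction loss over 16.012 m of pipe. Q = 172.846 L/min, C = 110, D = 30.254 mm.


Q^1.85 = 13793
C^1.85 = 5978.3
D^4.87 = 1.6271e+07
p/m = 0.085790 bar/m
p_total = 0.085790 * 16.012 = 1.3737 bar

1.3737 bar


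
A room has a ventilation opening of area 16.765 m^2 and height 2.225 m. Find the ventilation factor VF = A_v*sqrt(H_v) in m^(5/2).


sqrt(H_v) = 1.4916
VF = 16.765 * 1.4916 = 25.007 m^(5/2)

25.007 m^(5/2)


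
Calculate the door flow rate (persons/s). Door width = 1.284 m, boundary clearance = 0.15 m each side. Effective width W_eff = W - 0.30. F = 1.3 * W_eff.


W_eff = 1.284 - 0.30 = 0.984 m
F = 1.3 * 0.984 = 1.2792 persons/s

1.2792 persons/s


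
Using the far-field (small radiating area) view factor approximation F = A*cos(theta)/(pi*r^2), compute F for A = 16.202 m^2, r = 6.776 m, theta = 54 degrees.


cos(54 deg) = 0.58779
pi*r^2 = 144.24
F = 16.202 * 0.58779 / 144.24 = 0.066022

0.066022


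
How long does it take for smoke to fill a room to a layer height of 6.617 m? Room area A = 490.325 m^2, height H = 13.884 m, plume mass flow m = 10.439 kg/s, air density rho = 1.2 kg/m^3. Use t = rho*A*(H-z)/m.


H - z = 7.267 m
t = 1.2 * 490.325 * 7.267 / 10.439 = 409.60 s

409.60 s


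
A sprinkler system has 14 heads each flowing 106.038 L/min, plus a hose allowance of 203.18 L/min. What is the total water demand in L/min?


Sprinkler demand = 14 * 106.038 = 1484.532 L/min
Total = 1484.532 + 203.18 = 1687.712 L/min

1687.712 L/min


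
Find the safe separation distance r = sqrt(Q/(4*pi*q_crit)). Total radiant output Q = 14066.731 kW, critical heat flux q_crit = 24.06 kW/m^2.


4*pi*q_crit = 302.35
Q/(4*pi*q_crit) = 46.525
r = sqrt(46.525) = 6.8209 m

6.8209 m


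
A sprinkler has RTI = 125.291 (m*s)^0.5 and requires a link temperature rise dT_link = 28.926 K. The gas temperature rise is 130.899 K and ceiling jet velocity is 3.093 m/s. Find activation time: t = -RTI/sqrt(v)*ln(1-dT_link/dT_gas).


dT_link/dT_gas = 0.22098
ln(1 - 0.22098) = -0.24972
t = -125.291 / sqrt(3.093) * -0.24972 = 17.790 s

17.790 s


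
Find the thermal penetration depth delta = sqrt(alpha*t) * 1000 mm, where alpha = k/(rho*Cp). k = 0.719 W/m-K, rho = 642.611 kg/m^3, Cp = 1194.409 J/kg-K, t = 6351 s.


alpha = 0.719 / (642.611 * 1194.409) = 9.3676e-07 m^2/s
alpha * t = 0.0059494
delta = sqrt(0.0059494) * 1000 = 77.132 mm

77.132 mm


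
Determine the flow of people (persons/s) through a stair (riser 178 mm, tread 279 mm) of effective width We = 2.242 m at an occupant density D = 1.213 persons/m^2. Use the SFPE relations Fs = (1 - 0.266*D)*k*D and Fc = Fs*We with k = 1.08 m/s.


1 - 0.266*D = 1 - 0.266*1.213 = 0.67734
Fs = 0.67734 * 1.08 * 1.213 = 0.88735 persons/(s*m)
Fc = 0.88735 * 2.242 = 1.9894 persons/s

1.9894 persons/s


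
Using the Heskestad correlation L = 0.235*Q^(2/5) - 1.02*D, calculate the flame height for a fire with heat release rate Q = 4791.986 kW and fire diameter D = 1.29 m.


Q^(2/5) = 29.662
0.235 * Q^(2/5) = 6.9707
1.02 * D = 1.3158
L = 5.6549 m

5.6549 m


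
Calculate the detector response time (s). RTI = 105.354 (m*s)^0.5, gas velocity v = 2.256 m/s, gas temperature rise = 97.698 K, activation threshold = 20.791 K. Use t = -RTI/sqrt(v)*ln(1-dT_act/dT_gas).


dT_act/dT_gas = 0.21281
ln(1 - 0.21281) = -0.23928
t = -105.354 / sqrt(2.256) * -0.23928 = 16.784 s

16.784 s


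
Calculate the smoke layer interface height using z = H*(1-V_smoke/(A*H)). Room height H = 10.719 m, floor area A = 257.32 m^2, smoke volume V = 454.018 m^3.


V/(A*H) = 0.16461
1 - 0.16461 = 0.83539
z = 10.719 * 0.83539 = 8.9546 m

8.9546 m


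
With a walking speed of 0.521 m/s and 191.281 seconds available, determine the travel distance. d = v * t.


d = 0.521 * 191.281 = 99.657 m

99.657 m


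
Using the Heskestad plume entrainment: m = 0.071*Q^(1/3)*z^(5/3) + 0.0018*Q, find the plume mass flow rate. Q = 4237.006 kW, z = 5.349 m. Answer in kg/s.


Q^(1/3) = 16.182
z^(5/3) = 16.360
First term = 0.071 * 16.182 * 16.360 = 18.796
Second term = 0.0018 * 4237.006 = 7.6266
m = 26.423 kg/s

26.423 kg/s


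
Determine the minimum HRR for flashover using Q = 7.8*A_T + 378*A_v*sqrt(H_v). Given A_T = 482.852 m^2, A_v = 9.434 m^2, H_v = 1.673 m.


7.8*A_T = 3766.2
sqrt(H_v) = 1.2934
378*A_v*sqrt(H_v) = 4612.5
Q = 3766.2 + 4612.5 = 8378.7 kW

8378.7 kW


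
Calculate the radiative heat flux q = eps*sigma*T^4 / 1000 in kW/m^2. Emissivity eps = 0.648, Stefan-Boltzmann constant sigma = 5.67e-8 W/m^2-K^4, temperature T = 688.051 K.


T^4 = 2.2412e+11
q = 0.648 * 5.67e-8 * 2.2412e+11 / 1000 = 8.2346 kW/m^2

8.2346 kW/m^2


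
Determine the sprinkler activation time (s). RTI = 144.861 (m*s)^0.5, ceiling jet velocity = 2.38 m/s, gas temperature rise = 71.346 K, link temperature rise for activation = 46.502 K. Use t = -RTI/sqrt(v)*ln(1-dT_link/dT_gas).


dT_link/dT_gas = 0.65178
ln(1 - 0.65178) = -1.0549
t = -144.861 / sqrt(2.38) * -1.0549 = 99.057 s

99.057 s


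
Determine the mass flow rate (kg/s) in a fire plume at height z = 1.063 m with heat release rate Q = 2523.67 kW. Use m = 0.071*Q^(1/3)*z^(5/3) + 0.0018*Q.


Q^(1/3) = 13.615
z^(5/3) = 1.1072
First term = 0.071 * 13.615 * 1.1072 = 1.0703
Second term = 0.0018 * 2523.67 = 4.5426
m = 5.6129 kg/s

5.6129 kg/s


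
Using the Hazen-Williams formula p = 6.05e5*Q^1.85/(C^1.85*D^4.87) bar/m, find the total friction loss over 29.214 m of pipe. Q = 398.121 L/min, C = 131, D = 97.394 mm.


Q^1.85 = 64570
C^1.85 = 8259.5
D^4.87 = 4.8323e+09
p/m = 0.00097877 bar/m
p_total = 0.00097877 * 29.214 = 0.028594 bar

0.028594 bar
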